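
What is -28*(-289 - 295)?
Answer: 16352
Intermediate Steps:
-28*(-289 - 295) = -28*(-584) = 16352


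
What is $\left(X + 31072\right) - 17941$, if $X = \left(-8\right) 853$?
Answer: $6307$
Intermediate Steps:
$X = -6824$
$\left(X + 31072\right) - 17941 = \left(-6824 + 31072\right) - 17941 = 24248 - 17941 = 6307$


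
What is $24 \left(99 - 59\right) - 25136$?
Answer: $-24176$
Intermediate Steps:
$24 \left(99 - 59\right) - 25136 = 24 \cdot 40 - 25136 = 960 - 25136 = -24176$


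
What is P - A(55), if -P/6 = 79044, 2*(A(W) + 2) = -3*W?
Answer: -948359/2 ≈ -4.7418e+5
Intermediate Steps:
A(W) = -2 - 3*W/2 (A(W) = -2 + (-3*W)/2 = -2 - 3*W/2)
P = -474264 (P = -6*79044 = -474264)
P - A(55) = -474264 - (-2 - 3/2*55) = -474264 - (-2 - 165/2) = -474264 - 1*(-169/2) = -474264 + 169/2 = -948359/2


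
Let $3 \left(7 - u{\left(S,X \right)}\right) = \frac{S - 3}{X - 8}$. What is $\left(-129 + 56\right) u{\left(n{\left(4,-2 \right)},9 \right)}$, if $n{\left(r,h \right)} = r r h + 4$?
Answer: $- \frac{3796}{3} \approx -1265.3$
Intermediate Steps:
$n{\left(r,h \right)} = 4 + h r^{2}$ ($n{\left(r,h \right)} = r^{2} h + 4 = h r^{2} + 4 = 4 + h r^{2}$)
$u{\left(S,X \right)} = 7 - \frac{-3 + S}{3 \left(-8 + X\right)}$ ($u{\left(S,X \right)} = 7 - \frac{\left(S - 3\right) \frac{1}{X - 8}}{3} = 7 - \frac{\left(-3 + S\right) \frac{1}{X - 8}}{3} = 7 - \frac{\left(-3 + S\right) \frac{1}{-8 + X}}{3} = 7 - \frac{\frac{1}{-8 + X} \left(-3 + S\right)}{3} = 7 - \frac{-3 + S}{3 \left(-8 + X\right)}$)
$\left(-129 + 56\right) u{\left(n{\left(4,-2 \right)},9 \right)} = \left(-129 + 56\right) \frac{-165 - \left(4 - 2 \cdot 4^{2}\right) + 21 \cdot 9}{3 \left(-8 + 9\right)} = - 73 \frac{-165 - \left(4 - 32\right) + 189}{3 \cdot 1} = - 73 \cdot \frac{1}{3} \cdot 1 \left(-165 - \left(4 - 32\right) + 189\right) = - 73 \cdot \frac{1}{3} \cdot 1 \left(-165 - -28 + 189\right) = - 73 \cdot \frac{1}{3} \cdot 1 \left(-165 + 28 + 189\right) = - 73 \cdot \frac{1}{3} \cdot 1 \cdot 52 = \left(-73\right) \frac{52}{3} = - \frac{3796}{3}$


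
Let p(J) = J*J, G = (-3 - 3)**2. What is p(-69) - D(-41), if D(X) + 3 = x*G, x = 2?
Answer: 4692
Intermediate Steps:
G = 36 (G = (-6)**2 = 36)
p(J) = J**2
D(X) = 69 (D(X) = -3 + 2*36 = -3 + 72 = 69)
p(-69) - D(-41) = (-69)**2 - 1*69 = 4761 - 69 = 4692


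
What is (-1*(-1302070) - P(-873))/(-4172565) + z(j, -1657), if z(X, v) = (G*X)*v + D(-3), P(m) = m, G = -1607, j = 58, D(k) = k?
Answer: 644420696926592/4172565 ≈ 1.5444e+8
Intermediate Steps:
z(X, v) = -3 - 1607*X*v (z(X, v) = (-1607*X)*v - 3 = -1607*X*v - 3 = -3 - 1607*X*v)
(-1*(-1302070) - P(-873))/(-4172565) + z(j, -1657) = (-1*(-1302070) - 1*(-873))/(-4172565) + (-3 - 1607*58*(-1657)) = (1302070 + 873)*(-1/4172565) + (-3 + 154442342) = 1302943*(-1/4172565) + 154442339 = -1302943/4172565 + 154442339 = 644420696926592/4172565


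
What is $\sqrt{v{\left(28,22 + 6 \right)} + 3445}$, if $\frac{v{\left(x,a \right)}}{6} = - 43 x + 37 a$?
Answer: $\sqrt{2437} \approx 49.366$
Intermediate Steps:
$v{\left(x,a \right)} = - 258 x + 222 a$ ($v{\left(x,a \right)} = 6 \left(- 43 x + 37 a\right) = - 258 x + 222 a$)
$\sqrt{v{\left(28,22 + 6 \right)} + 3445} = \sqrt{\left(\left(-258\right) 28 + 222 \left(22 + 6\right)\right) + 3445} = \sqrt{\left(-7224 + 222 \cdot 28\right) + 3445} = \sqrt{\left(-7224 + 6216\right) + 3445} = \sqrt{-1008 + 3445} = \sqrt{2437}$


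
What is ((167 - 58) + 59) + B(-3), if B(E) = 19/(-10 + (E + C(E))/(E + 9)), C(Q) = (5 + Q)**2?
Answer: 9798/59 ≈ 166.07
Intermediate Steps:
B(E) = 19/(-10 + (E + (5 + E)**2)/(9 + E)) (B(E) = 19/(-10 + (E + (5 + E)**2)/(E + 9)) = 19/(-10 + (E + (5 + E)**2)/(9 + E)))
((167 - 58) + 59) + B(-3) = ((167 - 58) + 59) + 19*(9 - 3)/(-65 - 3 + (-3)**2) = (109 + 59) + 19*6/(-65 - 3 + 9) = 168 + 19*6/(-59) = 168 + 19*(-1/59)*6 = 168 - 114/59 = 9798/59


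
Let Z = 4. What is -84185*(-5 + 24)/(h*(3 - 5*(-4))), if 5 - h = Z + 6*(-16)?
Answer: -1599515/2231 ≈ -716.95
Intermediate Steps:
h = 97 (h = 5 - (4 + 6*(-16)) = 5 - (4 - 96) = 5 - 1*(-92) = 5 + 92 = 97)
-84185*(-5 + 24)/(h*(3 - 5*(-4))) = -84185*(-5 + 24)/(97*(3 - 5*(-4))) = -84185*19/(97*(3 + 20)) = -84185/((23*(1/19))*97) = -84185/((23/19)*97) = -84185/2231/19 = -84185*19/2231 = -1599515/2231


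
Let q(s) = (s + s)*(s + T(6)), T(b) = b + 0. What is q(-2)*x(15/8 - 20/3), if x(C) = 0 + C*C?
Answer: -13225/36 ≈ -367.36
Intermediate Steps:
T(b) = b
q(s) = 2*s*(6 + s) (q(s) = (s + s)*(s + 6) = (2*s)*(6 + s) = 2*s*(6 + s))
x(C) = C**2 (x(C) = 0 + C**2 = C**2)
q(-2)*x(15/8 - 20/3) = (2*(-2)*(6 - 2))*(15/8 - 20/3)**2 = (2*(-2)*4)*(15*(1/8) - 20*1/3)**2 = -16*(15/8 - 20/3)**2 = -16*(-115/24)**2 = -16*13225/576 = -13225/36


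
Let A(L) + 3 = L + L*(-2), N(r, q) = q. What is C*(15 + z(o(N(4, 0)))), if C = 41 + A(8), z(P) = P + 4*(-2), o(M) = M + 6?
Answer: 390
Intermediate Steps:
o(M) = 6 + M
A(L) = -3 - L (A(L) = -3 + (L + L*(-2)) = -3 + (L - 2*L) = -3 - L)
z(P) = -8 + P (z(P) = P - 8 = -8 + P)
C = 30 (C = 41 + (-3 - 1*8) = 41 + (-3 - 8) = 41 - 11 = 30)
C*(15 + z(o(N(4, 0)))) = 30*(15 + (-8 + (6 + 0))) = 30*(15 + (-8 + 6)) = 30*(15 - 2) = 30*13 = 390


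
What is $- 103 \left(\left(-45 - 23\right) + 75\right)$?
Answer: $-721$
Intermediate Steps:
$- 103 \left(\left(-45 - 23\right) + 75\right) = - 103 \left(-68 + 75\right) = \left(-103\right) 7 = -721$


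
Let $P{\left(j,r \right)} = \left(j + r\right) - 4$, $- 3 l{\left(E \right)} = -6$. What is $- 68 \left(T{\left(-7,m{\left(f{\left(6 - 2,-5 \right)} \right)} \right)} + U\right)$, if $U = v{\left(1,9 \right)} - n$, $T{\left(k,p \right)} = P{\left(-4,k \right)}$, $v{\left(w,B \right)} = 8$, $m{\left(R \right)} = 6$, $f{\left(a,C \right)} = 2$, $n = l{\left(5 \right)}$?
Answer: $612$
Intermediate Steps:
$l{\left(E \right)} = 2$ ($l{\left(E \right)} = \left(- \frac{1}{3}\right) \left(-6\right) = 2$)
$n = 2$
$P{\left(j,r \right)} = -4 + j + r$
$T{\left(k,p \right)} = -8 + k$ ($T{\left(k,p \right)} = -4 - 4 + k = -8 + k$)
$U = 6$ ($U = 8 - 2 = 6$)
$- 68 \left(T{\left(-7,m{\left(f{\left(6 - 2,-5 \right)} \right)} \right)} + U\right) = - 68 \left(\left(-8 - 7\right) + 6\right) = - 68 \left(-15 + 6\right) = \left(-68\right) \left(-9\right) = 612$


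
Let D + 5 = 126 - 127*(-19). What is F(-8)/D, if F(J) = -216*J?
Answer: 864/1267 ≈ 0.68193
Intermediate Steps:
D = 2534 (D = -5 + (126 - 127*(-19)) = -5 + (126 + 2413) = -5 + 2539 = 2534)
F(-8)/D = -216*(-8)/2534 = 1728*(1/2534) = 864/1267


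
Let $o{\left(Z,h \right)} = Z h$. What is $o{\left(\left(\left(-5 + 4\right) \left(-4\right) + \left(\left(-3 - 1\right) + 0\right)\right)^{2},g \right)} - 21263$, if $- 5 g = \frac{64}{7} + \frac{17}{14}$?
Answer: $-21263$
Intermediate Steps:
$g = - \frac{29}{14}$ ($g = - \frac{\frac{64}{7} + \frac{17}{14}}{5} = \left(- \frac{1}{5}\right) \frac{145}{14} = - \frac{29}{14} \approx -2.0714$)
$o{\left(\left(\left(-5 + 4\right) \left(-4\right) + \left(\left(-3 - 1\right) + 0\right)\right)^{2},g \right)} - 21263 = \left(\left(-5 + 4\right) \left(-4\right) + \left(\left(-3 - 1\right) + 0\right)\right)^{2} \left(- \frac{29}{14}\right) - 21263 = \left(\left(-1\right) \left(-4\right) + \left(-4 + 0\right)\right)^{2} \left(- \frac{29}{14}\right) - 21263 = \left(4 - 4\right)^{2} \left(- \frac{29}{14}\right) - 21263 = 0^{2} \left(- \frac{29}{14}\right) - 21263 = 0 \left(- \frac{29}{14}\right) - 21263 = 0 - 21263 = -21263$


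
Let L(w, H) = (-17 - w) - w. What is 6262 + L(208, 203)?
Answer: 5829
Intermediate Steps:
L(w, H) = -17 - 2*w
6262 + L(208, 203) = 6262 + (-17 - 2*208) = 6262 + (-17 - 416) = 6262 - 433 = 5829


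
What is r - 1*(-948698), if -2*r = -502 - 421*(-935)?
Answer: 1504263/2 ≈ 7.5213e+5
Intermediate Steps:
r = -393133/2 (r = -(-502 - 421*(-935))/2 = -(-502 + 393635)/2 = -½*393133 = -393133/2 ≈ -1.9657e+5)
r - 1*(-948698) = -393133/2 - 1*(-948698) = -393133/2 + 948698 = 1504263/2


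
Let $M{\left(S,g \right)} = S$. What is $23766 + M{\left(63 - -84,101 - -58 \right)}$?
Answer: $23913$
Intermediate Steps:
$23766 + M{\left(63 - -84,101 - -58 \right)} = 23766 + \left(63 - -84\right) = 23766 + \left(63 + 84\right) = 23766 + 147 = 23913$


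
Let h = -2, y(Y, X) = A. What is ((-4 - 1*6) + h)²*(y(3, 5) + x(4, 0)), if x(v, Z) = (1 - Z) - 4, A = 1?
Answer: -288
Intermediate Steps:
y(Y, X) = 1
x(v, Z) = -3 - Z
((-4 - 1*6) + h)²*(y(3, 5) + x(4, 0)) = ((-4 - 1*6) - 2)²*(1 + (-3 - 1*0)) = ((-4 - 6) - 2)²*(1 + (-3 + 0)) = (-10 - 2)²*(1 - 3) = (-12)²*(-2) = 144*(-2) = -288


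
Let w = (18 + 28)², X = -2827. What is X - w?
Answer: -4943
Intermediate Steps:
w = 2116 (w = 46² = 2116)
X - w = -2827 - 1*2116 = -2827 - 2116 = -4943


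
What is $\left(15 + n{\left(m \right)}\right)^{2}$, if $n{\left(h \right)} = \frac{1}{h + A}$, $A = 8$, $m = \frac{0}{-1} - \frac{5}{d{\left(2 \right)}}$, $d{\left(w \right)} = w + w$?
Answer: $\frac{167281}{729} \approx 229.47$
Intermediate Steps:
$d{\left(w \right)} = 2 w$
$m = - \frac{5}{4}$ ($m = \frac{0}{-1} - \frac{5}{2 \cdot 2} = 0 \left(-1\right) - \frac{5}{4} = 0 - \frac{5}{4} = - \frac{5}{4} \approx -1.25$)
$n{\left(h \right)} = \frac{1}{8 + h}$ ($n{\left(h \right)} = \frac{1}{h + 8} = \frac{1}{8 + h}$)
$\left(15 + n{\left(m \right)}\right)^{2} = \left(15 + \frac{1}{8 - \frac{5}{4}}\right)^{2} = \left(15 + \frac{1}{\frac{27}{4}}\right)^{2} = \left(15 + \frac{4}{27}\right)^{2} = \left(\frac{409}{27}\right)^{2} = \frac{167281}{729}$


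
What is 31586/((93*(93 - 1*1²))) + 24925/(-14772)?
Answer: 7036947/3510812 ≈ 2.0044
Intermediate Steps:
31586/((93*(93 - 1*1²))) + 24925/(-14772) = 31586/((93*(93 - 1*1))) + 24925*(-1/14772) = 31586/((93*(93 - 1))) - 24925/14772 = 31586/((93*92)) - 24925/14772 = 31586/8556 - 24925/14772 = 31586*(1/8556) - 24925/14772 = 15793/4278 - 24925/14772 = 7036947/3510812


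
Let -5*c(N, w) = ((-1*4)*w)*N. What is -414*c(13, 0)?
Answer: 0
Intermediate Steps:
c(N, w) = 4*N*w/5 (c(N, w) = -(-1*4)*w*N/5 = -(-4*w)*N/5 = -(-4)*N*w/5 = 4*N*w/5)
-414*c(13, 0) = -1656*13*0/5 = -414*0 = 0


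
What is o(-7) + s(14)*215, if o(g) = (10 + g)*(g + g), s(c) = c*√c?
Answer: -42 + 3010*√14 ≈ 11220.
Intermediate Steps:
s(c) = c^(3/2)
o(g) = 2*g*(10 + g) (o(g) = (10 + g)*(2*g) = 2*g*(10 + g))
o(-7) + s(14)*215 = 2*(-7)*(10 - 7) + 14^(3/2)*215 = 2*(-7)*3 + (14*√14)*215 = -42 + 3010*√14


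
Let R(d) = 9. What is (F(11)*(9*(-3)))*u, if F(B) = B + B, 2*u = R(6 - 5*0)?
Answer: -2673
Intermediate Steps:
u = 9/2 (u = (½)*9 = 9/2 ≈ 4.5000)
F(B) = 2*B
(F(11)*(9*(-3)))*u = ((2*11)*(9*(-3)))*(9/2) = (22*(-27))*(9/2) = -594*9/2 = -2673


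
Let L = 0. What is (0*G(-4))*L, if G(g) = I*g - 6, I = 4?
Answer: 0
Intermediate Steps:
G(g) = -6 + 4*g (G(g) = 4*g - 6 = -6 + 4*g)
(0*G(-4))*L = (0*(-6 + 4*(-4)))*0 = (0*(-6 - 16))*0 = (0*(-22))*0 = 0*0 = 0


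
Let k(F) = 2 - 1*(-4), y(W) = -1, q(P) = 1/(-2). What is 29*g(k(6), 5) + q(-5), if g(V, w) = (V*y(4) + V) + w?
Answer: 289/2 ≈ 144.50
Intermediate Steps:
q(P) = -1/2
k(F) = 6 (k(F) = 2 + 4 = 6)
g(V, w) = w (g(V, w) = (V*(-1) + V) + w = (-V + V) + w = 0 + w = w)
29*g(k(6), 5) + q(-5) = 29*5 - 1/2 = 145 - 1/2 = 289/2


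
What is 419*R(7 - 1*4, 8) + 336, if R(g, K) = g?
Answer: 1593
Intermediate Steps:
419*R(7 - 1*4, 8) + 336 = 419*(7 - 1*4) + 336 = 419*(7 - 4) + 336 = 419*3 + 336 = 1257 + 336 = 1593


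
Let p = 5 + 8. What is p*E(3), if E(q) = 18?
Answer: 234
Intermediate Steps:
p = 13
p*E(3) = 13*18 = 234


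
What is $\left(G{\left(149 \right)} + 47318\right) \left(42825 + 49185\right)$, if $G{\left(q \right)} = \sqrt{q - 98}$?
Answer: $4353729180 + 92010 \sqrt{51} \approx 4.3544 \cdot 10^{9}$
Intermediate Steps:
$G{\left(q \right)} = \sqrt{-98 + q}$
$\left(G{\left(149 \right)} + 47318\right) \left(42825 + 49185\right) = \left(\sqrt{-98 + 149} + 47318\right) \left(42825 + 49185\right) = \left(\sqrt{51} + 47318\right) 92010 = \left(47318 + \sqrt{51}\right) 92010 = 4353729180 + 92010 \sqrt{51}$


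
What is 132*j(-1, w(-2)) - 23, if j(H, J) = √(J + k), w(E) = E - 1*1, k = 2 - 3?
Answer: -23 + 264*I ≈ -23.0 + 264.0*I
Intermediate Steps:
k = -1
w(E) = -1 + E (w(E) = E - 1 = -1 + E)
j(H, J) = √(-1 + J) (j(H, J) = √(J - 1) = √(-1 + J))
132*j(-1, w(-2)) - 23 = 132*√(-1 + (-1 - 2)) - 23 = 132*√(-1 - 3) - 23 = 132*√(-4) - 23 = 132*(2*I) - 23 = 264*I - 23 = -23 + 264*I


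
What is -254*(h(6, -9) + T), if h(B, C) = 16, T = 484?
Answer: -127000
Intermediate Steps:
-254*(h(6, -9) + T) = -254*(16 + 484) = -254*500 = -127000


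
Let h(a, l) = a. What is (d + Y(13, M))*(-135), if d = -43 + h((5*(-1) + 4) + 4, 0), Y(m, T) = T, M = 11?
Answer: 3915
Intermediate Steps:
d = -40 (d = -43 + ((5*(-1) + 4) + 4) = -43 + ((-5 + 4) + 4) = -43 + (-1 + 4) = -43 + 3 = -40)
(d + Y(13, M))*(-135) = (-40 + 11)*(-135) = -29*(-135) = 3915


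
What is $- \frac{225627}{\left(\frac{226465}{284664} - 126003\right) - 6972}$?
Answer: $\frac{64227884328}{37852968935} \approx 1.6968$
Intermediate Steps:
$- \frac{225627}{\left(\frac{226465}{284664} - 126003\right) - 6972} = - \frac{225627}{- \frac{35868291527}{284664} - 6972} = - \frac{225627}{- \frac{37852968935}{284664}} = \left(-225627\right) \left(- \frac{284664}{37852968935}\right) = \frac{64227884328}{37852968935}$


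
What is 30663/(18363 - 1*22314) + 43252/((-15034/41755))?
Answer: -396439813989/3299963 ≈ -1.2013e+5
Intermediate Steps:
30663/(18363 - 1*22314) + 43252/((-15034/41755)) = 30663/(18363 - 22314) + 43252/((-15034*1/41755)) = 30663/(-3951) + 43252/(-15034/41755) = 30663*(-1/3951) + 43252*(-41755/15034) = -3407/439 - 902993630/7517 = -396439813989/3299963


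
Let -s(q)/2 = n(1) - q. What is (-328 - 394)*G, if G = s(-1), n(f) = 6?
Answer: 10108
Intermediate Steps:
s(q) = -12 + 2*q (s(q) = -2*(6 - q) = -12 + 2*q)
G = -14 (G = -12 + 2*(-1) = -12 - 2 = -14)
(-328 - 394)*G = (-328 - 394)*(-14) = -722*(-14) = 10108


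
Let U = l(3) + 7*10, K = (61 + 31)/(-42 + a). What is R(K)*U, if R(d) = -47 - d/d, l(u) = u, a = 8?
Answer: -3504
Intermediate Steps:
K = -46/17 (K = (61 + 31)/(-42 + 8) = 92/(-34) = 92*(-1/34) = -46/17 ≈ -2.7059)
R(d) = -48 (R(d) = -47 - 1*1 = -47 - 1 = -48)
U = 73 (U = 3 + 7*10 = 3 + 70 = 73)
R(K)*U = -48*73 = -3504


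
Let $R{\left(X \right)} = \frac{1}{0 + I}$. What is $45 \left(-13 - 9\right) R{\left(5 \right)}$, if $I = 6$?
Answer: $-165$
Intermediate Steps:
$R{\left(X \right)} = \frac{1}{6}$ ($R{\left(X \right)} = \frac{1}{0 + 6} = \frac{1}{6}$)
$45 \left(-13 - 9\right) R{\left(5 \right)} = 45 \left(-13 - 9\right) \frac{1}{6} = 45 \left(-22\right) \frac{1}{6} = \left(-990\right) \frac{1}{6} = -165$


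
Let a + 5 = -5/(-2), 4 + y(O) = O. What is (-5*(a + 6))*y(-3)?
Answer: 245/2 ≈ 122.50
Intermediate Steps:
y(O) = -4 + O
a = -5/2 (a = -5 - 5/(-2) = -5 - 5*(-1/2) = -5 + 5/2 = -5/2 ≈ -2.5000)
(-5*(a + 6))*y(-3) = (-5*(-5/2 + 6))*(-4 - 3) = -35/2*(-7) = 245/2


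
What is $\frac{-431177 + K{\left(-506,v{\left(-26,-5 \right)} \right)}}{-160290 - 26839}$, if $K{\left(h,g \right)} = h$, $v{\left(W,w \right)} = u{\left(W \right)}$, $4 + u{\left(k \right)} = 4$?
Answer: $\frac{431683}{187129} \approx 2.3069$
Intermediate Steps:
$u{\left(k \right)} = 0$ ($u{\left(k \right)} = -4 + 4 = 0$)
$v{\left(W,w \right)} = 0$
$\frac{-431177 + K{\left(-506,v{\left(-26,-5 \right)} \right)}}{-160290 - 26839} = \frac{-431177 - 506}{-160290 - 26839} = - \frac{431683}{-187129} = \left(-431683\right) \left(- \frac{1}{187129}\right) = \frac{431683}{187129}$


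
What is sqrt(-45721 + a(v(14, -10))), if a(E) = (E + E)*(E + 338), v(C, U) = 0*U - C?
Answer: I*sqrt(54793) ≈ 234.08*I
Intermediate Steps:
v(C, U) = -C (v(C, U) = 0 - C = -C)
a(E) = 2*E*(338 + E) (a(E) = (2*E)*(338 + E) = 2*E*(338 + E))
sqrt(-45721 + a(v(14, -10))) = sqrt(-45721 + 2*(-1*14)*(338 - 1*14)) = sqrt(-45721 + 2*(-14)*(338 - 14)) = sqrt(-45721 + 2*(-14)*324) = sqrt(-45721 - 9072) = sqrt(-54793) = I*sqrt(54793)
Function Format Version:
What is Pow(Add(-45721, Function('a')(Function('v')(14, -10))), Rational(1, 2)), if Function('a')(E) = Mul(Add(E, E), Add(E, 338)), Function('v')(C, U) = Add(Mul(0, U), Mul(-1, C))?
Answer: Mul(I, Pow(54793, Rational(1, 2))) ≈ Mul(234.08, I)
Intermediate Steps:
Function('v')(C, U) = Mul(-1, C) (Function('v')(C, U) = Add(0, Mul(-1, C)) = Mul(-1, C))
Function('a')(E) = Mul(2, E, Add(338, E)) (Function('a')(E) = Mul(Mul(2, E), Add(338, E)) = Mul(2, E, Add(338, E)))
Pow(Add(-45721, Function('a')(Function('v')(14, -10))), Rational(1, 2)) = Pow(Add(-45721, Mul(2, Mul(-1, 14), Add(338, Mul(-1, 14)))), Rational(1, 2)) = Pow(Add(-45721, Mul(2, -14, Add(338, -14))), Rational(1, 2)) = Pow(Add(-45721, Mul(2, -14, 324)), Rational(1, 2)) = Pow(Add(-45721, -9072), Rational(1, 2)) = Pow(-54793, Rational(1, 2)) = Mul(I, Pow(54793, Rational(1, 2)))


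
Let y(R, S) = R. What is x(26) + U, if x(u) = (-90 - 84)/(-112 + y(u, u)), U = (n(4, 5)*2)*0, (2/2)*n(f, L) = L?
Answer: 87/43 ≈ 2.0233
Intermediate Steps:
n(f, L) = L
U = 0 (U = (5*2)*0 = 10*0 = 0)
x(u) = -174/(-112 + u) (x(u) = (-90 - 84)/(-112 + u) = -174/(-112 + u))
x(26) + U = -174/(-112 + 26) + 0 = -174/(-86) + 0 = -174*(-1/86) + 0 = 87/43 + 0 = 87/43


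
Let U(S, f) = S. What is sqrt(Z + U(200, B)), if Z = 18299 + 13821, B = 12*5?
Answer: 8*sqrt(505) ≈ 179.78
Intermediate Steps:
B = 60
Z = 32120
sqrt(Z + U(200, B)) = sqrt(32120 + 200) = sqrt(32320) = 8*sqrt(505)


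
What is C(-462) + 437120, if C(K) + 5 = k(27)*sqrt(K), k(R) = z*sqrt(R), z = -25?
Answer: 437115 - 225*I*sqrt(154) ≈ 4.3712e+5 - 2792.2*I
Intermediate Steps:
k(R) = -25*sqrt(R)
C(K) = -5 - 75*sqrt(3)*sqrt(K) (C(K) = -5 + (-75*sqrt(3))*sqrt(K) = -5 - 75*sqrt(3)*sqrt(K))
C(-462) + 437120 = (-5 - 75*sqrt(3)*sqrt(-462)) + 437120 = (-5 - 75*sqrt(3)*I*sqrt(462)) + 437120 = (-5 - 225*I*sqrt(154)) + 437120 = 437115 - 225*I*sqrt(154)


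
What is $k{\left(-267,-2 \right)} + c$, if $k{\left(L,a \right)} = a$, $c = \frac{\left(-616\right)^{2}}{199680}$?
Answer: $- \frac{311}{3120} \approx -0.099679$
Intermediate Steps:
$c = \frac{5929}{3120}$ ($c = 379456 \cdot \frac{1}{199680} = \frac{5929}{3120} \approx 1.9003$)
$k{\left(-267,-2 \right)} + c = -2 + \frac{5929}{3120} = - \frac{311}{3120}$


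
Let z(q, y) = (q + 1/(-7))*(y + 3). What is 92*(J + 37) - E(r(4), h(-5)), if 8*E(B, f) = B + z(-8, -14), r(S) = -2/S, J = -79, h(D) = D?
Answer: -434015/112 ≈ -3875.1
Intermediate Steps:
z(q, y) = (3 + y)*(-⅐ + q) (z(q, y) = (q - ⅐)*(3 + y) = (-⅐ + q)*(3 + y) = (3 + y)*(-⅐ + q))
E(B, f) = 627/56 + B/8 (E(B, f) = (B + (-3/7 + 3*(-8) - ⅐*(-14) - 8*(-14)))/8 = (B + (-3/7 - 24 + 2 + 112))/8 = (B + 627/7)/8 = (627/7 + B)/8 = 627/56 + B/8)
92*(J + 37) - E(r(4), h(-5)) = 92*(-79 + 37) - (627/56 + (-2/4)/8) = 92*(-42) - (627/56 + (-2*¼)/8) = -3864 - (627/56 + (⅛)*(-½)) = -3864 - (627/56 - 1/16) = -3864 - 1*1247/112 = -3864 - 1247/112 = -434015/112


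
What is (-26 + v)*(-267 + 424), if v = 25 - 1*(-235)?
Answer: 36738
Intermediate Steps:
v = 260 (v = 25 + 235 = 260)
(-26 + v)*(-267 + 424) = (-26 + 260)*(-267 + 424) = 234*157 = 36738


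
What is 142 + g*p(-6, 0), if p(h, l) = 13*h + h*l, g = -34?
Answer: 2794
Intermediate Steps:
142 + g*p(-6, 0) = 142 - (-204)*(13 + 0) = 142 - (-204)*13 = 142 - 34*(-78) = 142 + 2652 = 2794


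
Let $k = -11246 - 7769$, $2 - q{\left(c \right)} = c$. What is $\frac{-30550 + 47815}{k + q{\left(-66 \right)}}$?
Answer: $- \frac{17265}{18947} \approx -0.91123$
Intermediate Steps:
$q{\left(c \right)} = 2 - c$
$k = -19015$ ($k = -11246 - 7769 = -19015$)
$\frac{-30550 + 47815}{k + q{\left(-66 \right)}} = \frac{-30550 + 47815}{-19015 + \left(2 - -66\right)} = \frac{17265}{-19015 + \left(2 + 66\right)} = \frac{17265}{-19015 + 68} = \frac{17265}{-18947} = 17265 \left(- \frac{1}{18947}\right) = - \frac{17265}{18947}$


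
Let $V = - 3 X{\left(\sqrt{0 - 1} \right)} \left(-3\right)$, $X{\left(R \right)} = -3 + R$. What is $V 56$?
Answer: $-1512 + 504 i \approx -1512.0 + 504.0 i$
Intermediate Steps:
$V = -27 + 9 i$ ($V = - 3 \left(-3 + \sqrt{0 - 1}\right) \left(-3\right) = - 3 \left(-3 + \sqrt{-1}\right) \left(-3\right) = - 3 \left(-3 + i\right) \left(-3\right) = \left(9 - 3 i\right) \left(-3\right) = -27 + 9 i \approx -27.0 + 9.0 i$)
$V 56 = \left(-27 + 9 i\right) 56 = -1512 + 504 i$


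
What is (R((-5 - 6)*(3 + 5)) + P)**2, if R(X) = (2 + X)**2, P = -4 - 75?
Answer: 53538489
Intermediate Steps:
P = -79
(R((-5 - 6)*(3 + 5)) + P)**2 = ((2 + (-5 - 6)*(3 + 5))**2 - 79)**2 = ((2 - 11*8)**2 - 79)**2 = ((2 - 88)**2 - 79)**2 = ((-86)**2 - 79)**2 = (7396 - 79)**2 = 7317**2 = 53538489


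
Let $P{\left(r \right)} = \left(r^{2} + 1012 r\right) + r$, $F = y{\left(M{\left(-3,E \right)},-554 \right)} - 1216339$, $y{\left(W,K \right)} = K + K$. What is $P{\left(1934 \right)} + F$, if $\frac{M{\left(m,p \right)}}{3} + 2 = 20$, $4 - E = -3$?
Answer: $4482051$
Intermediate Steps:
$E = 7$ ($E = 4 - -3 = 4 + 3 = 7$)
$M{\left(m,p \right)} = 54$ ($M{\left(m,p \right)} = -6 + 3 \cdot 20 = -6 + 60 = 54$)
$y{\left(W,K \right)} = 2 K$
$F = -1217447$ ($F = 2 \left(-554\right) - 1216339 = -1108 - 1216339 = -1217447$)
$P{\left(r \right)} = r^{2} + 1013 r$
$P{\left(1934 \right)} + F = 1934 \left(1013 + 1934\right) - 1217447 = 1934 \cdot 2947 - 1217447 = 5699498 - 1217447 = 4482051$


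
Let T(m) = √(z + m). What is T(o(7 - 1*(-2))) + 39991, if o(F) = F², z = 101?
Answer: 39991 + √182 ≈ 40005.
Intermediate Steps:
T(m) = √(101 + m)
T(o(7 - 1*(-2))) + 39991 = √(101 + (7 - 1*(-2))²) + 39991 = √(101 + (7 + 2)²) + 39991 = √(101 + 9²) + 39991 = √(101 + 81) + 39991 = √182 + 39991 = 39991 + √182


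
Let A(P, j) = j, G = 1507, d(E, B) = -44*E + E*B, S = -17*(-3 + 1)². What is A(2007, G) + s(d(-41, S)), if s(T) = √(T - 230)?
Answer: 1507 + √4362 ≈ 1573.0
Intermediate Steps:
S = -68 (S = -17*(-2)² = -17*4 = -68)
d(E, B) = -44*E + B*E
s(T) = √(-230 + T)
A(2007, G) + s(d(-41, S)) = 1507 + √(-230 - 41*(-44 - 68)) = 1507 + √(-230 - 41*(-112)) = 1507 + √(-230 + 4592) = 1507 + √4362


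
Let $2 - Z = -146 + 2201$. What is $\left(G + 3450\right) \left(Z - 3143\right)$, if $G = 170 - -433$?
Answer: $-21059388$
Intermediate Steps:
$G = 603$ ($G = 170 + 433 = 603$)
$Z = -2053$ ($Z = 2 - \left(-146 + 2201\right) = 2 - 2055 = -2053$)
$\left(G + 3450\right) \left(Z - 3143\right) = \left(603 + 3450\right) \left(-2053 - 3143\right) = 4053 \left(-5196\right) = -21059388$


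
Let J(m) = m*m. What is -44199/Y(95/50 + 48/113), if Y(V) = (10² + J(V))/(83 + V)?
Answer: -4815534530790/134591129 ≈ -35779.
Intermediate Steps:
J(m) = m²
Y(V) = (100 + V²)/(83 + V) (Y(V) = (10² + V²)/(83 + V) = (100 + V²)/(83 + V))
-44199/Y(95/50 + 48/113) = -44199*(83 + (95/50 + 48/113))/(100 + (95/50 + 48/113)²) = -44199*(83 + (95*(1/50) + 48*(1/113)))/(100 + (95*(1/50) + 48*(1/113))²) = -44199*(83 + (19/10 + 48/113))/(100 + (19/10 + 48/113)²) = -44199*(83 + 2627/1130)/(100 + (2627/1130)²) = -44199*96417/(1130*(100 + 6901129/1276900)) = -44199/((1130/96417)*(134591129/1276900)) = -44199/134591129/108951210 = -44199*108951210/134591129 = -4815534530790/134591129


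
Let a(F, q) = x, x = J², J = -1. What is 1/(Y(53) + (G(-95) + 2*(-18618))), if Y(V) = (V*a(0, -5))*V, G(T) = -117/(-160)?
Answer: -160/5508203 ≈ -2.9048e-5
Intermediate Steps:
x = 1 (x = (-1)² = 1)
a(F, q) = 1
G(T) = 117/160 (G(T) = -117*(-1/160) = 117/160)
Y(V) = V² (Y(V) = (V*1)*V = V*V = V²)
1/(Y(53) + (G(-95) + 2*(-18618))) = 1/(53² + (117/160 + 2*(-18618))) = 1/(2809 + (117/160 - 37236)) = 1/(2809 - 5957643/160) = 1/(-5508203/160) = -160/5508203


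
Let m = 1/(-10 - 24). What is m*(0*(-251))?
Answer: 0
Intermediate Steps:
m = -1/34 (m = 1/(-34) = -1/34 ≈ -0.029412)
m*(0*(-251)) = -0*(-251) = -1/34*0 = 0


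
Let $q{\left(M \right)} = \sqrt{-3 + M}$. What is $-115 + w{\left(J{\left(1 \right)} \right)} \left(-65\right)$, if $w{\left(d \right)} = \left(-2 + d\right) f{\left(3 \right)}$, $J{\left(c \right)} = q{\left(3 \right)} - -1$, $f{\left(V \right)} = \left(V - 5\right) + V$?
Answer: $-50$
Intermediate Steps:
$f{\left(V \right)} = -5 + 2 V$ ($f{\left(V \right)} = \left(-5 + V\right) + V = -5 + 2 V$)
$J{\left(c \right)} = 1$ ($J{\left(c \right)} = \sqrt{-3 + 3} - -1 = \sqrt{0} + 1 = 0 + 1 = 1$)
$w{\left(d \right)} = -2 + d$ ($w{\left(d \right)} = \left(-2 + d\right) \left(-5 + 2 \cdot 3\right) = \left(-2 + d\right) \left(-5 + 6\right) = \left(-2 + d\right) 1 = -2 + d$)
$-115 + w{\left(J{\left(1 \right)} \right)} \left(-65\right) = -115 + \left(-2 + 1\right) \left(-65\right) = -115 - -65 = -115 + 65 = -50$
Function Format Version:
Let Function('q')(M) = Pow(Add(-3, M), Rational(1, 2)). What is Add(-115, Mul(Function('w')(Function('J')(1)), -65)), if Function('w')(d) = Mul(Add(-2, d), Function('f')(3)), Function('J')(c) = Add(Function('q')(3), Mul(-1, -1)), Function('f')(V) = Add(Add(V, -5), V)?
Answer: -50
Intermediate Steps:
Function('f')(V) = Add(-5, Mul(2, V)) (Function('f')(V) = Add(Add(-5, V), V) = Add(-5, Mul(2, V)))
Function('J')(c) = 1 (Function('J')(c) = Add(Pow(Add(-3, 3), Rational(1, 2)), Mul(-1, -1)) = Add(Pow(0, Rational(1, 2)), 1) = Add(0, 1) = 1)
Function('w')(d) = Add(-2, d) (Function('w')(d) = Mul(Add(-2, d), Add(-5, Mul(2, 3))) = Mul(Add(-2, d), Add(-5, 6)) = Mul(Add(-2, d), 1) = Add(-2, d))
Add(-115, Mul(Function('w')(Function('J')(1)), -65)) = Add(-115, Mul(Add(-2, 1), -65)) = Add(-115, Mul(-1, -65)) = Add(-115, 65) = -50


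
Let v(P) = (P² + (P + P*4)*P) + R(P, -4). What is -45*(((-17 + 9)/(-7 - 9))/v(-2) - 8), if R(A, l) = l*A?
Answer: 22995/64 ≈ 359.30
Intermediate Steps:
R(A, l) = A*l
v(P) = -4*P + 6*P² (v(P) = (P² + (P + P*4)*P) + P*(-4) = (P² + (P + 4*P)*P) - 4*P = (P² + (5*P)*P) - 4*P = (P² + 5*P²) - 4*P = 6*P² - 4*P = -4*P + 6*P²)
-45*(((-17 + 9)/(-7 - 9))/v(-2) - 8) = -45*(((-17 + 9)/(-7 - 9))/((2*(-2)*(-2 + 3*(-2)))) - 8) = -45*((-8/(-16))/((2*(-2)*(-2 - 6))) - 8) = -45*((-8*(-1/16))/((2*(-2)*(-8))) - 8) = -45*((½)/32 - 8) = -45*((½)*(1/32) - 8) = -45*(1/64 - 8) = -45*(-511/64) = 22995/64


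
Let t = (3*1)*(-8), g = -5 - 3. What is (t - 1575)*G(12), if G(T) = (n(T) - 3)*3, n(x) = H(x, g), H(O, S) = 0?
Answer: 14391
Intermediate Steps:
g = -8
n(x) = 0
G(T) = -9 (G(T) = (0 - 3)*3 = -3*3 = -9)
t = -24 (t = 3*(-8) = -24)
(t - 1575)*G(12) = (-24 - 1575)*(-9) = -1599*(-9) = 14391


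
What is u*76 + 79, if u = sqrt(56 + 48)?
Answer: 79 + 152*sqrt(26) ≈ 854.05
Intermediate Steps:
u = 2*sqrt(26) (u = sqrt(104) = 2*sqrt(26) ≈ 10.198)
u*76 + 79 = (2*sqrt(26))*76 + 79 = 152*sqrt(26) + 79 = 79 + 152*sqrt(26)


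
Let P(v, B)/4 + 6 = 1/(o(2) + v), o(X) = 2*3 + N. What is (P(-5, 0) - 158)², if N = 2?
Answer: 293764/9 ≈ 32640.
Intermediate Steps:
o(X) = 8 (o(X) = 2*3 + 2 = 6 + 2 = 8)
P(v, B) = -24 + 4/(8 + v)
(P(-5, 0) - 158)² = (4*(-47 - 6*(-5))/(8 - 5) - 158)² = (4*(-47 + 30)/3 - 158)² = (4*(⅓)*(-17) - 158)² = (-68/3 - 158)² = (-542/3)² = 293764/9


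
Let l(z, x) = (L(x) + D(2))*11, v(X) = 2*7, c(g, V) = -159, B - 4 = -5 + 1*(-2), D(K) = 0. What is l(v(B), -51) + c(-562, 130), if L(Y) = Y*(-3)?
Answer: 1524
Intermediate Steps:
L(Y) = -3*Y
B = -3 (B = 4 + (-5 + 1*(-2)) = 4 + (-5 - 2) = 4 - 7 = -3)
v(X) = 14
l(z, x) = -33*x (l(z, x) = (-3*x + 0)*11 = -3*x*11 = -33*x)
l(v(B), -51) + c(-562, 130) = -33*(-51) - 159 = 1683 - 159 = 1524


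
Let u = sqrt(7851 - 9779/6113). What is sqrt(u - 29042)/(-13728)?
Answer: -I*sqrt(1085263789298 - 12226*sqrt(73330606598))/83919264 ≈ -0.012395*I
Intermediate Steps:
u = 2*sqrt(73330606598)/6113 (u = sqrt(7851 - 9779*1/6113) = sqrt(7851 - 9779/6113) = sqrt(47983384/6113) = 2*sqrt(73330606598)/6113 ≈ 88.597)
sqrt(u - 29042)/(-13728) = sqrt(2*sqrt(73330606598)/6113 - 29042)/(-13728) = sqrt(-29042 + 2*sqrt(73330606598)/6113)*(-1/13728) = -sqrt(-29042 + 2*sqrt(73330606598)/6113)/13728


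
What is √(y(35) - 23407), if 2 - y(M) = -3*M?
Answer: 10*I*√233 ≈ 152.64*I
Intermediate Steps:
y(M) = 2 + 3*M (y(M) = 2 - (-3)*M = 2 + 3*M)
√(y(35) - 23407) = √((2 + 3*35) - 23407) = √((2 + 105) - 23407) = √(107 - 23407) = √(-23300) = 10*I*√233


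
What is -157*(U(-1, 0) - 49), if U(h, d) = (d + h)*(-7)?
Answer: 6594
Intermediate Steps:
U(h, d) = -7*d - 7*h
-157*(U(-1, 0) - 49) = -157*((-7*0 - 7*(-1)) - 49) = -157*((0 + 7) - 49) = -157*(7 - 49) = -157*(-42) = 6594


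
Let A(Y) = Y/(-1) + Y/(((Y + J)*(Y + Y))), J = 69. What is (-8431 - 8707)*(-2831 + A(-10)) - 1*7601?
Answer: 2851974554/59 ≈ 4.8339e+7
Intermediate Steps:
A(Y) = 1/(2*(69 + Y)) - Y (A(Y) = Y/(-1) + Y/(((Y + 69)*(Y + Y))) = Y*(-1) + Y/(((69 + Y)*(2*Y))) = -Y + Y/((2*Y*(69 + Y))) = -Y + Y*(1/(2*Y*(69 + Y))) = -Y + 1/(2*(69 + Y)) = 1/(2*(69 + Y)) - Y)
(-8431 - 8707)*(-2831 + A(-10)) - 1*7601 = (-8431 - 8707)*(-2831 + (1/2 - 1*(-10)**2 - 69*(-10))/(69 - 10)) - 1*7601 = -17138*(-2831 + (1/2 - 1*100 + 690)/59) - 7601 = -17138*(-2831 + (1/2 - 100 + 690)/59) - 7601 = -17138*(-2831 + (1/59)*(1181/2)) - 7601 = -17138*(-2831 + 1181/118) - 7601 = -17138*(-332877/118) - 7601 = 2852423013/59 - 7601 = 2851974554/59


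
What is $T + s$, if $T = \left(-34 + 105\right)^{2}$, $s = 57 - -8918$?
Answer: $14016$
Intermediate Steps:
$s = 8975$ ($s = 57 + 8918 = 8975$)
$T = 5041$ ($T = 71^{2} = 5041$)
$T + s = 5041 + 8975 = 14016$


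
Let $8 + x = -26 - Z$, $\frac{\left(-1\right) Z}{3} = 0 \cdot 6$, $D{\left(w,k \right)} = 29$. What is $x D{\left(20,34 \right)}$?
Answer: $-986$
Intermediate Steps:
$Z = 0$ ($Z = - 3 \cdot 0 \cdot 6 = \left(-3\right) 0 = 0$)
$x = -34$ ($x = -8 - 26 = -34$)
$x D{\left(20,34 \right)} = \left(-34\right) 29 = -986$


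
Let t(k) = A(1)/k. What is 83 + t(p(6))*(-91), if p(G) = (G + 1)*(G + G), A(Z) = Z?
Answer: 983/12 ≈ 81.917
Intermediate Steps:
p(G) = 2*G*(1 + G) (p(G) = (1 + G)*(2*G) = 2*G*(1 + G))
t(k) = 1/k
83 + t(p(6))*(-91) = 83 - 91/(2*6*(1 + 6)) = 83 - 91/(2*6*7) = 83 - 91/84 = 83 + (1/84)*(-91) = 83 - 13/12 = 983/12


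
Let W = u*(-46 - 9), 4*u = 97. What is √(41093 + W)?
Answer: √159037/2 ≈ 199.40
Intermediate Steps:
u = 97/4 (u = (¼)*97 = 97/4 ≈ 24.250)
W = -5335/4 (W = 97*(-46 - 9)/4 = (97/4)*(-55) = -5335/4 ≈ -1333.8)
√(41093 + W) = √(41093 - 5335/4) = √(159037/4) = √159037/2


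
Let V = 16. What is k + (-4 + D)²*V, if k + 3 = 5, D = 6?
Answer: 66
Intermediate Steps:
k = 2 (k = -3 + 5 = 2)
k + (-4 + D)²*V = 2 + (-4 + 6)²*16 = 2 + 2²*16 = 2 + 4*16 = 2 + 64 = 66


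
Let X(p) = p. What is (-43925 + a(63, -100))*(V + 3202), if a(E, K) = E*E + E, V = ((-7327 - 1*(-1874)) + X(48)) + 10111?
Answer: -315473844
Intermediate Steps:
V = 4706 (V = ((-7327 - 1*(-1874)) + 48) + 10111 = ((-7327 + 1874) + 48) + 10111 = (-5453 + 48) + 10111 = -5405 + 10111 = 4706)
a(E, K) = E + E² (a(E, K) = E² + E = E + E²)
(-43925 + a(63, -100))*(V + 3202) = (-43925 + 63*(1 + 63))*(4706 + 3202) = (-43925 + 63*64)*7908 = (-43925 + 4032)*7908 = -39893*7908 = -315473844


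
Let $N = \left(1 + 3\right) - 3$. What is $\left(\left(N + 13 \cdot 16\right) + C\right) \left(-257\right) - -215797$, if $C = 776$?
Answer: $-37348$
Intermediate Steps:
$N = 1$ ($N = 4 - 3 = 1$)
$\left(\left(N + 13 \cdot 16\right) + C\right) \left(-257\right) - -215797 = \left(\left(1 + 13 \cdot 16\right) + 776\right) \left(-257\right) - -215797 = \left(\left(1 + 208\right) + 776\right) \left(-257\right) + 215797 = \left(209 + 776\right) \left(-257\right) + 215797 = 985 \left(-257\right) + 215797 = -253145 + 215797 = -37348$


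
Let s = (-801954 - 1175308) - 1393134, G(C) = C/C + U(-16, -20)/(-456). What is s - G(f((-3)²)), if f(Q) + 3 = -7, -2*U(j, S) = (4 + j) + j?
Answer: -768450509/228 ≈ -3.3704e+6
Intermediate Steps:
U(j, S) = -2 - j (U(j, S) = -((4 + j) + j)/2 = -(4 + 2*j)/2 = -2 - j)
f(Q) = -10 (f(Q) = -3 - 7 = -10)
G(C) = 221/228 (G(C) = C/C + (-2 - 1*(-16))/(-456) = 1 + (-2 + 16)*(-1/456) = 1 + 14*(-1/456) = 1 - 7/228 = 221/228)
s = -3370396 (s = -1977262 - 1393134 = -3370396)
s - G(f((-3)²)) = -3370396 - 1*221/228 = -3370396 - 221/228 = -768450509/228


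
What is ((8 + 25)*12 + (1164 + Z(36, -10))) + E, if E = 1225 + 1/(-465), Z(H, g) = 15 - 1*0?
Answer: 1301999/465 ≈ 2800.0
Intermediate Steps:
Z(H, g) = 15 (Z(H, g) = 15 + 0 = 15)
E = 569624/465 (E = 1225 - 1/465 = 569624/465 ≈ 1225.0)
((8 + 25)*12 + (1164 + Z(36, -10))) + E = ((8 + 25)*12 + (1164 + 15)) + 569624/465 = (33*12 + 1179) + 569624/465 = (396 + 1179) + 569624/465 = 1575 + 569624/465 = 1301999/465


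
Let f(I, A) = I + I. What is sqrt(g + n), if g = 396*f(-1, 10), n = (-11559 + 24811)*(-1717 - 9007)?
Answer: 2*I*sqrt(35528810) ≈ 11921.0*I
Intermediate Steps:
f(I, A) = 2*I
n = -142114448 (n = 13252*(-10724) = -142114448)
g = -792 (g = 396*(2*(-1)) = 396*(-2) = -792)
sqrt(g + n) = sqrt(-792 - 142114448) = sqrt(-142115240) = 2*I*sqrt(35528810)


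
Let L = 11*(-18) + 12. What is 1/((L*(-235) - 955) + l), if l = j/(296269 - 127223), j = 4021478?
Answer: 84523/3615791604 ≈ 2.3376e-5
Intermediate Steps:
L = -186 (L = -198 + 12 = -186)
l = 2010739/84523 (l = 4021478/(296269 - 127223) = 4021478/169046 = 4021478*(1/169046) = 2010739/84523 ≈ 23.789)
1/((L*(-235) - 955) + l) = 1/((-186*(-235) - 955) + 2010739/84523) = 1/((43710 - 955) + 2010739/84523) = 1/(42755 + 2010739/84523) = 1/(3615791604/84523) = 84523/3615791604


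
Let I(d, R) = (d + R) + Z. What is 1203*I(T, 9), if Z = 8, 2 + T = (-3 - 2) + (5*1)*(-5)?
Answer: -18045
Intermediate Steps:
T = -32 (T = -2 + ((-3 - 2) + (5*1)*(-5)) = -2 + (-5 + 5*(-5)) = -2 + (-5 - 25) = -2 - 30 = -32)
I(d, R) = 8 + R + d (I(d, R) = (d + R) + 8 = (R + d) + 8 = 8 + R + d)
1203*I(T, 9) = 1203*(8 + 9 - 32) = 1203*(-15) = -18045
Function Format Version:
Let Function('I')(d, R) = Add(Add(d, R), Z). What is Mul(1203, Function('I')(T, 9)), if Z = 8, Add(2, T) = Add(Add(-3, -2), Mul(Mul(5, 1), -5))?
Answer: -18045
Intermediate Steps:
T = -32 (T = Add(-2, Add(Add(-3, -2), Mul(Mul(5, 1), -5))) = Add(-2, Add(-5, Mul(5, -5))) = Add(-2, Add(-5, -25)) = Add(-2, -30) = -32)
Function('I')(d, R) = Add(8, R, d) (Function('I')(d, R) = Add(Add(d, R), 8) = Add(Add(R, d), 8) = Add(8, R, d))
Mul(1203, Function('I')(T, 9)) = Mul(1203, Add(8, 9, -32)) = Mul(1203, -15) = -18045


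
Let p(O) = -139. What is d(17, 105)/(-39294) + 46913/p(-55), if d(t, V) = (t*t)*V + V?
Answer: -307938662/910311 ≈ -338.28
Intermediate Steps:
d(t, V) = V + V*t**2 (d(t, V) = t**2*V + V = V*t**2 + V = V + V*t**2)
d(17, 105)/(-39294) + 46913/p(-55) = (105*(1 + 17**2))/(-39294) + 46913/(-139) = (105*(1 + 289))*(-1/39294) + 46913*(-1/139) = (105*290)*(-1/39294) - 46913/139 = 30450*(-1/39294) - 46913/139 = -5075/6549 - 46913/139 = -307938662/910311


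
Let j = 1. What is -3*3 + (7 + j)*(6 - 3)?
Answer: 15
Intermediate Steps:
-3*3 + (7 + j)*(6 - 3) = -3*3 + (7 + 1)*(6 - 3) = -9 + 8*3 = -9 + 24 = 15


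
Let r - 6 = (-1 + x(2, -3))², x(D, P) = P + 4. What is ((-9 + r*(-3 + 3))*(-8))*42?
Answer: 3024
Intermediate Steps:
x(D, P) = 4 + P
r = 6 (r = 6 + (-1 + (4 - 3))² = 6 + (-1 + 1)² = 6 + 0² = 6 + 0 = 6)
((-9 + r*(-3 + 3))*(-8))*42 = ((-9 + 6*(-3 + 3))*(-8))*42 = ((-9 + 6*0)*(-8))*42 = ((-9 + 0)*(-8))*42 = -9*(-8)*42 = 72*42 = 3024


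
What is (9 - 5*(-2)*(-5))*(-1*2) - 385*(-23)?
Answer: 8937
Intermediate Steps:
(9 - 5*(-2)*(-5))*(-1*2) - 385*(-23) = (9 + 10*(-5))*(-2) + 8855 = (9 - 50)*(-2) + 8855 = -41*(-2) + 8855 = 82 + 8855 = 8937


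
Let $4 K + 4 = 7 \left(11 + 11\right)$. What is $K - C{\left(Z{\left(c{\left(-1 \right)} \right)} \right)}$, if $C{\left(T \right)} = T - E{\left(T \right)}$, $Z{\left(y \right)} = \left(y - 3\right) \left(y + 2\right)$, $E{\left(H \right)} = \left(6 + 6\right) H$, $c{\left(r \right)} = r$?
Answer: $- \frac{13}{2} \approx -6.5$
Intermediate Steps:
$E{\left(H \right)} = 12 H$
$Z{\left(y \right)} = \left(-3 + y\right) \left(2 + y\right)$
$K = \frac{75}{2}$ ($K = -1 + \frac{7 \left(11 + 11\right)}{4} = -1 + \frac{7 \cdot 22}{4} = -1 + \frac{1}{4} \cdot 154 = -1 + \frac{77}{2} = \frac{75}{2} \approx 37.5$)
$C{\left(T \right)} = - 11 T$ ($C{\left(T \right)} = T - 12 T = - 11 T$)
$K - C{\left(Z{\left(c{\left(-1 \right)} \right)} \right)} = \frac{75}{2} - - 11 \left(-6 + \left(-1\right)^{2} - -1\right) = \frac{75}{2} - - 11 \left(-6 + 1 + 1\right) = \frac{75}{2} - \left(-11\right) \left(-4\right) = \frac{75}{2} - 44 = - \frac{13}{2}$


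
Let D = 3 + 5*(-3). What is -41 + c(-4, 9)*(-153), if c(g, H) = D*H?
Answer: 16483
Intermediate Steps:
D = -12 (D = 3 - 15 = -12)
c(g, H) = -12*H
-41 + c(-4, 9)*(-153) = -41 - 12*9*(-153) = -41 - 108*(-153) = -41 + 16524 = 16483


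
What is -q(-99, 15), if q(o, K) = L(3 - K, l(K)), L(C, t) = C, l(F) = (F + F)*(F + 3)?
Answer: 12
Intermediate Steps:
l(F) = 2*F*(3 + F) (l(F) = (2*F)*(3 + F) = 2*F*(3 + F))
q(o, K) = 3 - K
-q(-99, 15) = -(3 - 1*15) = -(3 - 15) = -1*(-12) = 12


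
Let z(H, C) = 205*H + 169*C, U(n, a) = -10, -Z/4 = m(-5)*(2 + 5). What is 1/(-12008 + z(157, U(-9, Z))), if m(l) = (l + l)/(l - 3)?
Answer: 1/18487 ≈ 5.4092e-5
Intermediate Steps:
m(l) = 2*l/(-3 + l) (m(l) = (2*l)/(-3 + l) = 2*l/(-3 + l))
Z = -35 (Z = -4*2*(-5)/(-3 - 5)*(2 + 5) = -4*2*(-5)/(-8)*7 = -4*2*(-5)*(-⅛)*7 = -5*7 = -4*35/4 = -35)
z(H, C) = 169*C + 205*H
1/(-12008 + z(157, U(-9, Z))) = 1/(-12008 + (169*(-10) + 205*157)) = 1/(-12008 + (-1690 + 32185)) = 1/(-12008 + 30495) = 1/18487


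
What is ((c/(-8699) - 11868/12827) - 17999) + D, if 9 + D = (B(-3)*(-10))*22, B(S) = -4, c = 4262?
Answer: -1911335654750/111582073 ≈ -17129.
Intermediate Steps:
D = 871 (D = -9 - 4*(-10)*22 = -9 + 40*22 = -9 + 880 = 871)
((c/(-8699) - 11868/12827) - 17999) + D = ((4262/(-8699) - 11868/12827) - 17999) + 871 = ((4262*(-1/8699) - 11868*1/12827) - 17999) + 871 = ((-4262/8699 - 11868/12827) - 17999) + 871 = (-157908406/111582073 - 17999) + 871 = -2008523640333/111582073 + 871 = -1911335654750/111582073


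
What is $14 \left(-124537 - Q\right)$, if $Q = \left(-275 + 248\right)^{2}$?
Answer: $-1753724$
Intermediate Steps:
$Q = 729$ ($Q = \left(-27\right)^{2} = 729$)
$14 \left(-124537 - Q\right) = 14 \left(-124537 - 729\right) = 14 \left(-125266\right) = -1753724$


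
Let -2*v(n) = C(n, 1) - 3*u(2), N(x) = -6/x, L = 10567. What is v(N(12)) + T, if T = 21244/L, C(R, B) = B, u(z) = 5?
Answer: 95213/10567 ≈ 9.0104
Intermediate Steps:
T = 21244/10567 ≈ 2.0104
v(n) = 7 (v(n) = -(1 - 3*5)/2 = -(1 - 15)/2 = -½*(-14) = 7)
v(N(12)) + T = 7 + 21244/10567 = 95213/10567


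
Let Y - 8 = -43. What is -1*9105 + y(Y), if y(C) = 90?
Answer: -9015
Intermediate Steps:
Y = -35 (Y = 8 - 43 = -35)
-1*9105 + y(Y) = -1*9105 + 90 = -9105 + 90 = -9015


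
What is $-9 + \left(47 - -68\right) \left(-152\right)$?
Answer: $-17489$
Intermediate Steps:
$-9 + \left(47 - -68\right) \left(-152\right) = -9 + \left(47 + 68\right) \left(-152\right) = -9 + 115 \left(-152\right) = -9 - 17480 = -17489$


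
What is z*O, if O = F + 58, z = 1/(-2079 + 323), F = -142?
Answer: 21/439 ≈ 0.047836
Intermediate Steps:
z = -1/1756 (z = 1/(-1756) = -1/1756 ≈ -0.00056948)
O = -84 (O = -142 + 58 = -84)
z*O = -1/1756*(-84) = 21/439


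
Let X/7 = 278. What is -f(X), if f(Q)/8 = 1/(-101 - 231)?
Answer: 2/83 ≈ 0.024096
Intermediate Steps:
X = 1946 (X = 7*278 = 1946)
f(Q) = -2/83 (f(Q) = 8/(-101 - 231) = 8/(-332) = 8*(-1/332) = -2/83)
-f(X) = -1*(-2/83) = 2/83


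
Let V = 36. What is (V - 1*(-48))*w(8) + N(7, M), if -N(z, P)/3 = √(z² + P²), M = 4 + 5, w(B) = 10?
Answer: 840 - 3*√130 ≈ 805.79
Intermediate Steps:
M = 9
N(z, P) = -3*√(P² + z²) (N(z, P) = -3*√(z² + P²) = -3*√(P² + z²))
(V - 1*(-48))*w(8) + N(7, M) = (36 - 1*(-48))*10 - 3*√(9² + 7²) = (36 + 48)*10 - 3*√(81 + 49) = 84*10 - 3*√130 = 840 - 3*√130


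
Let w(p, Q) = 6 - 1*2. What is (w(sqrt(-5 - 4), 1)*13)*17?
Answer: 884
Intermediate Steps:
w(p, Q) = 4 (w(p, Q) = 6 - 2 = 4)
(w(sqrt(-5 - 4), 1)*13)*17 = (4*13)*17 = 52*17 = 884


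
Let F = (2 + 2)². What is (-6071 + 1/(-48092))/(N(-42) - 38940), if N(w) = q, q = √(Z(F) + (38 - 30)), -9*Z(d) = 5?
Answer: 2325513435345/14916075179969 + 875899599*√67/656307307918636 ≈ 0.15592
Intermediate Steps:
F = 16 (F = 4² = 16)
Z(d) = -5/9 (Z(d) = -⅑*5 = -5/9)
q = √67/3 (q = √(-5/9 + (38 - 30)) = √(-5/9 + 8) = √(67/9) = √67/3 ≈ 2.7285)
N(w) = √67/3
(-6071 + 1/(-48092))/(N(-42) - 38940) = (-6071 + 1/(-48092))/(√67/3 - 38940) = (-6071 - 1/48092)/(-38940 + √67/3) = -291966533/(48092*(-38940 + √67/3))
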